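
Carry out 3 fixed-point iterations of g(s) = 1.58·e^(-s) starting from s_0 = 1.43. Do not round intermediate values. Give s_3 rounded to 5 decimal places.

s_1 = g(1.430000) = 0.378108
s_2 = g(0.378108) = 1.082547
s_3 = g(1.082547) = 0.535196

0.53520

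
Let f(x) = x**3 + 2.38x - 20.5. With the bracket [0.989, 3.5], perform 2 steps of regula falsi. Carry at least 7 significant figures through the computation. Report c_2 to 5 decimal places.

2.26269

f(0.989000) = -17.178818, f(3.500000) = 30.705000
step 1: c = 1.889847, f(c) = -9.252529 < 0 → new bracket [1.889847, 3.500000]
step 2: c = 2.262693, f(c) = -3.530303 < 0 → new bracket [2.262693, 3.500000]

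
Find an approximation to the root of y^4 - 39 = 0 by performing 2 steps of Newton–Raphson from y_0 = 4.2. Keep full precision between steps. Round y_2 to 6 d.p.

Newton update: y ← y − f(y)/f'(y).
f'(y) = 4y^3
y_0 = 4.200000: f = 272.169600, f' = 296.352000 → y_1 = 4.200000 - (272.169600)/(296.352000) = 3.281600
y_1 = 3.281600: f = 76.969213, f' = 141.356904 → y_2 = 3.281600 - (76.969213)/(141.356904) = 2.737098

2.737098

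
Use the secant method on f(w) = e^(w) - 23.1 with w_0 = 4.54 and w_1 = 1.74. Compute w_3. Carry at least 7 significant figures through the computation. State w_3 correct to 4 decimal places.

4.0264

f(w_0) = 70.590800, f(w_1) = -17.402657
w_2 = 1.740000 - (-17.402657)·(1.740000 - 4.540000)/(-17.402657 - (70.590800)) = 2.293762; f(w_2) = -13.187842
w_3 = 2.293762 - (-13.187842)·(2.293762 - 1.740000)/(-13.187842 - (-17.402657)) = 4.026443; f(w_3) = 32.961123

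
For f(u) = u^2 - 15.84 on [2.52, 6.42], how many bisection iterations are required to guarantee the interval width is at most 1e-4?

16

Initial width b − a = 6.42 − 2.52 = 3.900000.
After n steps the width is (b−a)/2^n; need (b−a)/2^n ≤ 1e-4.
So n ≥ log₂(3.900000/1e-4) = log₂(39000.0000) ≈ 15.2512.
Hence n = 16.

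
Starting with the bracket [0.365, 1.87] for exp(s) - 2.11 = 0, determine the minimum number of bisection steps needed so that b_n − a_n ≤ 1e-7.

24

Initial width b − a = 1.87 − 0.365 = 1.505000.
After n steps the width is (b−a)/2^n; need (b−a)/2^n ≤ 1e-7.
So n ≥ log₂(1.505000/1e-7) = log₂(15050000.0000) ≈ 23.8433.
Hence n = 24.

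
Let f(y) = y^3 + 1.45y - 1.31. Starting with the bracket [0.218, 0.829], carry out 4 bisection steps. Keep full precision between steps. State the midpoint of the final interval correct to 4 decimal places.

f(0.218000) = -0.983540, f(0.829000) = 0.461773 (opposite signs)
step 1: m = 0.523500, f(m) = -0.407459 < 0 → root in [0.523500, 0.829000]
step 2: m = 0.676250, f(m) = -0.020179 < 0 → root in [0.676250, 0.829000]
step 3: m = 0.752625, f(m) = 0.207626 > 0 → root in [0.676250, 0.752625]
step 4: m = 0.714438, f(m) = 0.090598 > 0 → root in [0.676250, 0.714438]
Midpoint of [0.676250, 0.714438] = 0.695344

0.6953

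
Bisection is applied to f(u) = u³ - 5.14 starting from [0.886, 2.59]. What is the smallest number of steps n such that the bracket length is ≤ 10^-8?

Initial width b − a = 2.59 − 0.886 = 1.704000.
After n steps the width is (b−a)/2^n; need (b−a)/2^n ≤ 10^-8.
So n ≥ log₂(1.704000/10^-8) = log₂(170400000.0000) ≈ 27.3444.
Hence n = 28.

28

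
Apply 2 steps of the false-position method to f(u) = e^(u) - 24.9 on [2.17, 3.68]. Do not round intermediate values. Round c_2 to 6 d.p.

f(2.170000) = -16.141716, f(3.680000) = 14.746394
step 1: c = 2.959106, f(c) = -5.619274 < 0 → new bracket [2.959106, 3.680000]
step 2: c = 3.158014, f(c) = -1.376162 < 0 → new bracket [3.158014, 3.680000]

3.158014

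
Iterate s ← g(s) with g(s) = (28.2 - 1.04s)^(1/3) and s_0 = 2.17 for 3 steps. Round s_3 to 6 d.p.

s_1 = g(2.170000) = 2.960337
s_2 = g(2.960337) = 2.928737
s_3 = g(2.928737) = 2.930014

2.930014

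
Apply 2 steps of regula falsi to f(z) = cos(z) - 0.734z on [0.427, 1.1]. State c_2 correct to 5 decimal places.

f(0.427000) = 0.596794, f(1.100000) = -0.353804
step 1: c = 0.849516, f(c) = 0.036803 > 0 → new bracket [0.849516, 1.100000]
step 2: c = 0.873116, f(c) = 0.001575 > 0 → new bracket [0.873116, 1.100000]

0.87312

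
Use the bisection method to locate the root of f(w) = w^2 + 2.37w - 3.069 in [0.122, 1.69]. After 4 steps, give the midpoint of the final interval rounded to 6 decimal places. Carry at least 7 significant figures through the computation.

f(0.122000) = -2.764976, f(1.690000) = 3.792400 (opposite signs)
step 1: m = 0.906000, f(m) = -0.100944 < 0 → root in [0.906000, 1.690000]
step 2: m = 1.298000, f(m) = 1.692064 > 0 → root in [0.906000, 1.298000]
step 3: m = 1.102000, f(m) = 0.757144 > 0 → root in [0.906000, 1.102000]
step 4: m = 1.004000, f(m) = 0.318496 > 0 → root in [0.906000, 1.004000]
Midpoint of [0.906000, 1.004000] = 0.955000

0.955000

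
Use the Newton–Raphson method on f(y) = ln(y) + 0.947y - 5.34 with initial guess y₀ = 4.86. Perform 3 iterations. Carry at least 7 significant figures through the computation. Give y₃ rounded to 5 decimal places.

Newton update: y ← y − f(y)/f'(y).
f'(y) = 1/y + 0.947
y_0 = 4.860000: f = 0.843458, f' = 1.152761 → y_1 = 4.860000 - (0.843458)/(1.152761) = 4.128315
y_1 = 4.128315: f = -0.012617, f' = 1.189230 → y_2 = 4.128315 - (-0.012617)/(1.189230) = 4.138924
y_2 = 4.138924: f = -0.000003, f' = 1.188609 → y_3 = 4.138924 - (-0.000003)/(1.188609) = 4.138927

4.13893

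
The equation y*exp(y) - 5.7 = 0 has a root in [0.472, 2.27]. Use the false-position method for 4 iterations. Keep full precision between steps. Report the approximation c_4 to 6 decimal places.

1.337172

False-position update: c = (a·f(b) − b·f(a))/(f(b) − f(a)); replace the endpoint whose sign matches f(c).
f(0.472000) = -4.943291, f(2.270000) = 16.272240
step 1: c = 0.890940, f(c) = -3.528405 < 0 → new bracket [0.890940, 2.270000]
step 2: c = 1.136684, f(c) = -2.157620 < 0 → new bracket [1.136684, 2.270000]
step 3: c = 1.269363, f(c) = -1.182861 < 0 → new bracket [1.269363, 2.270000]
step 4: c = 1.337172, f(c) = -0.607700 < 0 → new bracket [1.337172, 2.270000]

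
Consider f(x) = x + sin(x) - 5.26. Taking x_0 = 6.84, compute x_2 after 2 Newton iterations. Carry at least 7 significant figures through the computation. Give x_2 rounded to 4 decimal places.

f'(x) = 1 + cos(x)
x_0 = 6.840000: f = 2.108485, f' = 1.848943 → x_1 = 6.840000 - (2.108485)/(1.848943) = 5.699627
x_1 = 5.699627: f = -0.111370, f' = 1.834507 → x_2 = 5.699627 - (-0.111370)/(1.834507) = 5.760335

5.7603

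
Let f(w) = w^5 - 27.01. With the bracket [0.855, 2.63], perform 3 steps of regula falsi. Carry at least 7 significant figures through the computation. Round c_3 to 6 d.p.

1.689370

f(0.855000) = -26.553090, f(2.630000) = 98.818420
step 1: c = 1.230937, f(c) = -24.183960 < 0 → new bracket [1.230937, 2.630000]
step 2: c = 1.506012, f(c) = -19.262855 < 0 → new bracket [1.506012, 2.630000]
step 3: c = 1.689370, f(c) = -13.249814 < 0 → new bracket [1.689370, 2.630000]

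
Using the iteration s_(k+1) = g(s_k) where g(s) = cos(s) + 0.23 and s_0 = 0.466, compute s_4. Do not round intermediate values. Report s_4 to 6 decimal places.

s_1 = g(0.466000) = 1.123373
s_2 = g(1.123373) = 0.662644
s_3 = g(0.662644) = 1.018368
s_4 = g(1.018368) = 0.754756

0.754756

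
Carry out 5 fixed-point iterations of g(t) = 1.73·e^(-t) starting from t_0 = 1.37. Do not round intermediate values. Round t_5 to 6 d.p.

t_1 = g(1.370000) = 0.439605
t_2 = g(0.439605) = 1.114623
t_3 = g(1.114623) = 0.567507
t_4 = g(0.567507) = 0.980801
t_5 = g(0.980801) = 0.648768

0.648768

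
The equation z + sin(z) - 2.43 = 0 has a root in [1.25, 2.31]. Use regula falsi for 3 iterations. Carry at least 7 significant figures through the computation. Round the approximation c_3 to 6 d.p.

1.439307

False-position update: c = (a·f(b) − b·f(a))/(f(b) − f(a)); replace the endpoint whose sign matches f(c).
f(1.250000) = -0.231015, f(2.310000) = 0.619005
step 1: c = 1.538083, f(c) = 0.107548 > 0 → new bracket [1.250000, 1.538083]
step 2: c = 1.446571, f(c) = 0.008864 > 0 → new bracket [1.250000, 1.446571]
step 3: c = 1.439307, f(c) = 0.000674 > 0 → new bracket [1.250000, 1.439307]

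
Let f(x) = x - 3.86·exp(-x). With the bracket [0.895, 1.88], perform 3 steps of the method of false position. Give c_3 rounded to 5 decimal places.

f(0.895000) = -0.682225, f(1.880000) = 1.291002
step 1: c = 1.235555, f(c) = 0.113555 > 0 → new bracket [0.895000, 1.235555]
step 2: c = 1.186959, f(c) = 0.009088 > 0 → new bracket [0.895000, 1.186959]
step 3: c = 1.183121, f(c) = 0.000720 > 0 → new bracket [0.895000, 1.183121]

1.18312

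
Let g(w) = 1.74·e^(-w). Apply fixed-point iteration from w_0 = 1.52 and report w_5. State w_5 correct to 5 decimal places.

w_1 = g(1.520000) = 0.380559
w_2 = g(0.380559) = 1.189254
w_3 = g(1.189254) = 0.529740
w_4 = g(0.529740) = 1.024439
w_5 = g(1.024439) = 0.624656

0.62466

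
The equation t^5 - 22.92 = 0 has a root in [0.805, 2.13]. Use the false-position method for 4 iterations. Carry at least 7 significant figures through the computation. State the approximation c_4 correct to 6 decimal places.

1.864275

f(0.805000) = -22.581951, f(2.130000) = 20.922773
step 1: c = 1.492766, f(c) = -15.507594 < 0 → new bracket [1.492766, 2.130000]
step 2: c = 1.764022, f(c) = -5.838713 < 0 → new bracket [1.764022, 2.130000]
step 3: c = 1.843870, f(c) = -1.606662 < 0 → new bracket [1.843870, 2.130000]
step 4: c = 1.864275, f(c) = -0.400958 < 0 → new bracket [1.864275, 2.130000]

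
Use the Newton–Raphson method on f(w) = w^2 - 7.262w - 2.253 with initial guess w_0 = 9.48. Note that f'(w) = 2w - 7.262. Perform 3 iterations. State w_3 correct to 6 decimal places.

w_0 = 9.480000: f = 18.773640, f' = 11.698000 → w_1 = 9.480000 - (18.773640)/(11.698000) = 7.875141
w_1 = 7.875141: f = 2.575572, f' = 8.488282 → w_2 = 7.875141 - (2.575572)/(8.488282) = 7.571714
w_2 = 7.571714: f = 0.092068, f' = 7.881429 → w_3 = 7.571714 - (0.092068)/(7.881429) = 7.560033

7.560033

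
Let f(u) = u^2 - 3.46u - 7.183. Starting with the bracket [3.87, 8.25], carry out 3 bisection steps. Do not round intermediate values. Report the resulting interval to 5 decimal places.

[4.41750, 4.96500]

f(3.870000) = -5.596300, f(8.250000) = 32.334500 (opposite signs)
step 1: m = 6.060000, f(m) = 8.573000 > 0 → root in [3.870000, 6.060000]
step 2: m = 4.965000, f(m) = 0.289325 > 0 → root in [3.870000, 4.965000]
step 3: m = 4.417500, f(m) = -2.953244 < 0 → root in [4.417500, 4.965000]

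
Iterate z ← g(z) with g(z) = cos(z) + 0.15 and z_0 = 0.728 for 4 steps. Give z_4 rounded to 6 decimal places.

0.798731

z_1 = g(0.728000) = 0.896507
z_2 = g(0.896507) = 0.774343
z_3 = g(0.774343) = 0.864881
z_4 = g(0.864881) = 0.798731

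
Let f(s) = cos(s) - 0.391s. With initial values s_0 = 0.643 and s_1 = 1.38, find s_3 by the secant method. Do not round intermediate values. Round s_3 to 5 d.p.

1.11736

f(s_0) = 0.548888, f(s_1) = -0.349939
s_2 = 1.380000 - (-0.349939)·(1.380000 - 0.643000)/(-0.349939 - (0.548888)) = 1.093065; f(s_2) = 0.032378
s_3 = 1.093065 - (0.032378)·(1.093065 - 1.380000)/(0.032378 - (-0.349939)) = 1.117365; f(s_3) = 0.001163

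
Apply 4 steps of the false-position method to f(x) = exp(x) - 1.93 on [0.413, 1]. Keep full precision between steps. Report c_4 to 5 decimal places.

0.65735

False-position update: c = (a·f(b) − b·f(a))/(f(b) − f(a)); replace the endpoint whose sign matches f(c).
f(0.413000) = -0.418655, f(1.000000) = 0.788282
step 1: c = 0.616615, f(c) = -0.077354 < 0 → new bracket [0.616615, 1.000000]
step 2: c = 0.650875, f(c) = -0.012783 < 0 → new bracket [0.650875, 1.000000]
step 3: c = 0.656446, f(c) = -0.002072 < 0 → new bracket [0.656446, 1.000000]
step 4: c = 0.657347, f(c) = -0.000335 < 0 → new bracket [0.657347, 1.000000]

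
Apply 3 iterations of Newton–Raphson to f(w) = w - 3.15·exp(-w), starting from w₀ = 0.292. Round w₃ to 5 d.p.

f'(w) = 1 + 3.15·exp(-w)
w_0 = 0.292000: f = -2.060321, f' = 3.352321 → w_1 = 0.292000 - (-2.060321)/(3.352321) = 0.906595
w_1 = 0.906595: f = -0.365680, f' = 2.272276 → w_2 = 0.906595 - (-0.365680)/(2.272276) = 1.067527
w_2 = 1.067527: f = -0.015626, f' = 2.083153 → w_3 = 1.067527 - (-0.015626)/(2.083153) = 1.075028

1.07503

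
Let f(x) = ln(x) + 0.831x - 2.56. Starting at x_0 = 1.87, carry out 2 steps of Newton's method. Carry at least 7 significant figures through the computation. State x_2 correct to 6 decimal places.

2.156079

Newton update: x ← x − f(x)/f'(x).
f'(x) = 1/x + 0.831
x_0 = 1.870000: f = -0.380092, f' = 1.365759 → x_1 = 1.870000 - (-0.380092)/(1.365759) = 2.148301
x_1 = 2.148301: f = -0.010085, f' = 1.296484 → x_2 = 2.148301 - (-0.010085)/(1.296484) = 2.156079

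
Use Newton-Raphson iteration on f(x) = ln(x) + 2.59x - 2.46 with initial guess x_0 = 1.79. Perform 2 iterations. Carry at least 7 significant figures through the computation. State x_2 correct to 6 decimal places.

f'(x) = 1/x + 2.59
x_0 = 1.790000: f = 2.758316, f' = 3.148659 → x_1 = 1.790000 - (2.758316)/(3.148659) = 0.913971
x_1 = 0.913971: f = -0.182770, f' = 3.684126 → x_2 = 0.913971 - (-0.182770)/(3.684126) = 0.963582

0.963582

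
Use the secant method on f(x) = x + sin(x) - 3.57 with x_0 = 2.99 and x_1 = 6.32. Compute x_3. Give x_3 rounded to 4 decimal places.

f(x_0) = -0.428987, f(x_1) = 2.786806
x_2 = 6.320000 - (2.786806)·(6.320000 - 2.990000)/(2.786806 - (-0.428987)) = 3.434222; f(x_2) = -0.424249
x_3 = 3.434222 - (-0.424249)·(3.434222 - 6.320000)/(-0.424249 - (2.786806)) = 3.815495; f(x_3) = -0.378545

3.8155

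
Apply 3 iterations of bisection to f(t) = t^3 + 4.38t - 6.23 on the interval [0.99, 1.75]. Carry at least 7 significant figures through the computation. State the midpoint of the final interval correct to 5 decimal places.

f(0.990000) = -0.923501, f(1.750000) = 6.794375 (opposite signs)
step 1: m = 1.370000, f(m) = 2.341953 > 0 → root in [0.990000, 1.370000]
step 2: m = 1.180000, f(m) = 0.581432 > 0 → root in [0.990000, 1.180000]
step 3: m = 1.085000, f(m) = -0.200411 < 0 → root in [1.085000, 1.180000]
Midpoint of [1.085000, 1.180000] = 1.132500

1.13250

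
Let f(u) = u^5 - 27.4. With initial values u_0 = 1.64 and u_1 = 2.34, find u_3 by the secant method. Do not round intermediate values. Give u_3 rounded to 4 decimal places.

1.8994

f(u_0) = -15.536325, f(u_1) = 42.758337
u_2 = 2.340000 - (42.758337)·(2.340000 - 1.640000)/(42.758337 - (-15.536325)) = 1.826560; f(u_2) = -7.068510
u_3 = 1.826560 - (-7.068510)·(1.826560 - 2.340000)/(-7.068510 - (42.758337)) = 1.899397; f(u_3) = -2.678277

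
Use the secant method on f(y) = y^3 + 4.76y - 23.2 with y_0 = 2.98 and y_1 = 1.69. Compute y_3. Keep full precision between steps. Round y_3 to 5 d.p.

f(y_0) = 17.448392, f(y_1) = -10.328791
y_2 = 1.690000 - (-10.328791)·(1.690000 - 2.980000)/(-10.328791 - (17.448392)) = 2.169679; f(y_2) = -2.658543
y_3 = 2.169679 - (-2.658543)·(2.169679 - 1.690000)/(-2.658543 - (-10.328791)) = 2.335938; f(y_3) = 0.665366

2.33594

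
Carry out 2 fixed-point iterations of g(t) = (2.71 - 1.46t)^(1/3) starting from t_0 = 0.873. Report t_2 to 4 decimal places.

t_1 = g(0.873000) = 1.128045
t_2 = g(1.128045) = 1.020591

1.0206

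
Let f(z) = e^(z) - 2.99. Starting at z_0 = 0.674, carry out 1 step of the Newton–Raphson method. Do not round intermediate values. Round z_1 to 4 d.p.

f'(z) = e^(z)
z_0 = 0.674000: f = -1.027930, f' = 1.962070 → z_1 = 0.674000 - (-1.027930)/(1.962070) = 1.197901

1.1979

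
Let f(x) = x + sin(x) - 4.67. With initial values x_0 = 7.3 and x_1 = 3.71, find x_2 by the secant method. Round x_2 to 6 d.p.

f(x_0) = 3.480437, f(x_1) = -1.498291
x_2 = 3.710000 - (-1.498291)·(3.710000 - 7.300000)/(-1.498291 - (3.480437)) = 4.790369; f(x_2) = -0.876592

4.790369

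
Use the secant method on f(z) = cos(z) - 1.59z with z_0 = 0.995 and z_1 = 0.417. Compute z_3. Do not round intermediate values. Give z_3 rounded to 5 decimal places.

0.53984

Secant update: z_(k+1) = z_k − f(z_k)·(z_k − z_(k-1))/(f(z_k) − f(z_(k-1))).
f(z_0) = -1.037547, f(z_1) = 0.251278
z_2 = 0.417000 - (0.251278)·(0.417000 - 0.995000)/(0.251278 - (-1.037547)) = 0.529691; f(z_2) = 0.020755
z_3 = 0.529691 - (0.020755)·(0.529691 - 0.417000)/(0.020755 - (0.251278)) = 0.539837; f(z_3) = -0.000548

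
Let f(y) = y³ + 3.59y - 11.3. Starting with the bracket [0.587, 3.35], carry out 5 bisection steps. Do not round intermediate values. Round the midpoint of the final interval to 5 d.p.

1.75264

f(0.587000) = -8.990408, f(3.350000) = 38.321875 (opposite signs)
step 1: m = 1.968500, f(m) = 3.394837 > 0 → root in [0.587000, 1.968500]
step 2: m = 1.277750, f(m) = -4.626765 < 0 → root in [1.277750, 1.968500]
step 3: m = 1.623125, f(m) = -1.196802 < 0 → root in [1.623125, 1.968500]
step 4: m = 1.795813, f(m) = 0.938359 > 0 → root in [1.623125, 1.795813]
step 5: m = 1.709469, f(m) = -0.167455 < 0 → root in [1.709469, 1.795813]
Midpoint of [1.709469, 1.795813] = 1.752641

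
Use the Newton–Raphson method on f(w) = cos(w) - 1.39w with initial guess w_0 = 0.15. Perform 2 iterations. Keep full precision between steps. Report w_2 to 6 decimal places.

0.596318

Newton update: w ← w − f(w)/f'(w).
f'(w) = -sin(w) - 1.39
w_0 = 0.150000: f = 0.780271, f' = -1.539438 → w_1 = 0.150000 - (0.780271)/(-1.539438) = 0.656854
w_1 = 0.656854: f = -0.121111, f' = -2.000629 → w_2 = 0.656854 - (-0.121111)/(-2.000629) = 0.596318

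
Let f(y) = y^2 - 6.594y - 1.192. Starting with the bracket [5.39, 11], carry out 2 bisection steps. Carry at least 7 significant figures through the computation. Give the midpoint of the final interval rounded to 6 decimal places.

f(5.390000) = -7.681560, f(11.000000) = 47.274000 (opposite signs)
step 1: m = 8.195000, f(m) = 11.928195 > 0 → root in [5.390000, 8.195000]
step 2: m = 6.792500, f(m) = 0.156311 > 0 → root in [5.390000, 6.792500]
Midpoint of [5.390000, 6.792500] = 6.091250

6.091250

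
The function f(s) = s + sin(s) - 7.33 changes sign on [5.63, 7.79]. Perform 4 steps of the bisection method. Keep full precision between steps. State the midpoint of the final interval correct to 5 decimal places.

6.77750

f(5.630000) = -2.307719, f(7.790000) = 1.457954 (opposite signs)
step 1: m = 6.710000, f(m) = -0.206027 < 0 → root in [6.710000, 7.790000]
step 2: m = 7.250000, f(m) = 0.743081 > 0 → root in [6.710000, 7.250000]
step 3: m = 6.980000, f(m) = 0.291778 > 0 → root in [6.710000, 6.980000]
step 4: m = 6.845000, f(m) = 0.047723 > 0 → root in [6.710000, 6.845000]
Midpoint of [6.710000, 6.845000] = 6.777500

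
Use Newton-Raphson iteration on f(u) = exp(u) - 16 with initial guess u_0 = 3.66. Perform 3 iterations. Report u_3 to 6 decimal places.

2.773402

f'(u) = exp(u)
u_0 = 3.660000: f = 22.861343, f' = 38.861343 → u_1 = 3.660000 - (22.861343)/(38.861343) = 3.071720
u_1 = 3.071720: f = 5.578991, f' = 21.578991 → u_2 = 3.071720 - (5.578991)/(21.578991) = 2.813182
u_2 = 2.813182: f = 0.662857, f' = 16.662857 → u_3 = 2.813182 - (0.662857)/(16.662857) = 2.773402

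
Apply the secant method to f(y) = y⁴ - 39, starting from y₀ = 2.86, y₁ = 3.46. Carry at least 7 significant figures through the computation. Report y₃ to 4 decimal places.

f(y_0) = 27.905856, f(y_1) = 104.319207
y_2 = 3.460000 - (104.319207)·(3.460000 - 2.860000)/(104.319207 - (27.905856)) = 2.640882; f(y_2) = 9.640297
y_3 = 2.640882 - (9.640297)·(2.640882 - 3.460000)/(9.640297 - (104.319207)) = 2.557479; f(y_3) = 3.780742

2.5575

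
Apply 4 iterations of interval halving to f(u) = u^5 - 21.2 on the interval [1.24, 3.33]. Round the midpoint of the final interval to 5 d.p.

f(1.240000) = -18.268375, f(3.330000) = 388.269132 (opposite signs)
step 1: m = 2.285000, f(m) = 41.091820 > 0 → root in [1.240000, 2.285000]
step 2: m = 1.762500, f(m) = -4.192298 < 0 → root in [1.762500, 2.285000]
step 3: m = 2.023750, f(m) = 12.745664 > 0 → root in [1.762500, 2.023750]
step 4: m = 1.893125, f(m) = 3.116242 > 0 → root in [1.762500, 1.893125]
Midpoint of [1.762500, 1.893125] = 1.827813

1.82781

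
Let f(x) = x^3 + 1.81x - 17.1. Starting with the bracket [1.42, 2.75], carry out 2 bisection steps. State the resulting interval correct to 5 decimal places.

f(1.420000) = -11.666512, f(2.750000) = 8.674375 (opposite signs)
step 1: m = 2.085000, f(m) = -4.262186 < 0 → root in [2.085000, 2.750000]
step 2: m = 2.417500, f(m) = 1.404285 > 0 → root in [2.085000, 2.417500]

[2.08500, 2.41750]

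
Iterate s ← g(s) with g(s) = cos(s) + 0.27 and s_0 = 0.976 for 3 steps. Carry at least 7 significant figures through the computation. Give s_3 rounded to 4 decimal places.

s_1 = g(0.976000) = 0.830340
s_2 = g(0.830340) = 0.944625
s_3 = g(0.944625) = 0.856047

0.8560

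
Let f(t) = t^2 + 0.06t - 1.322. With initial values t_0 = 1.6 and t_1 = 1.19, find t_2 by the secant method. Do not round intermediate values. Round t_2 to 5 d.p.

1.13193

f(t_0) = 1.334000, f(t_1) = 0.165500
t_2 = 1.190000 - (0.165500)·(1.190000 - 1.600000)/(0.165500 - (1.334000)) = 1.131930; f(t_2) = 0.027181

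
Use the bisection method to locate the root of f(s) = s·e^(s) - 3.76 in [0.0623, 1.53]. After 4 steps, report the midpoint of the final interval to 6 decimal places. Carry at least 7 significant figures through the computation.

1.208941

f(0.062300) = -3.693695, f(1.530000) = 3.305811 (opposite signs)
step 1: m = 0.796150, f(m) = -1.994944 < 0 → root in [0.796150, 1.530000]
step 2: m = 1.163075, f(m) = -0.038442 < 0 → root in [1.163075, 1.530000]
step 3: m = 1.346538, f(m) = 1.416214 > 0 → root in [1.163075, 1.346538]
step 4: m = 1.254806, f(m) = 0.640805 > 0 → root in [1.163075, 1.254806]
Midpoint of [1.163075, 1.254806] = 1.208941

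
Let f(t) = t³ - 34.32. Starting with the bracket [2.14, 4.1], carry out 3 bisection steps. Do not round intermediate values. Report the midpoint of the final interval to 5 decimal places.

f(2.140000) = -24.519656, f(4.100000) = 34.601000 (opposite signs)
step 1: m = 3.120000, f(m) = -3.948672 < 0 → root in [3.120000, 4.100000]
step 2: m = 3.610000, f(m) = 12.725881 > 0 → root in [3.120000, 3.610000]
step 3: m = 3.365000, f(m) = 3.782652 > 0 → root in [3.120000, 3.365000]
Midpoint of [3.120000, 3.365000] = 3.242500

3.24250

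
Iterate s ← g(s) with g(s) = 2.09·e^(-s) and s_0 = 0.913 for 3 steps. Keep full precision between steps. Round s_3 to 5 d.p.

s_1 = g(0.913000) = 0.838756
s_2 = g(0.838756) = 0.903398
s_3 = g(0.903398) = 0.846848

0.84685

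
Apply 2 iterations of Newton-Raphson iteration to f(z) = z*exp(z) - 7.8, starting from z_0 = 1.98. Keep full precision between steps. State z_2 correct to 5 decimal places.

f'(z) = (z+1)*exp(z)
z_0 = 1.980000: f = 6.540631, f' = 21.583374 → z_1 = 1.980000 - (6.540631)/(21.583374) = 1.676960
z_1 = 1.676960: f = 1.170507, f' = 14.319775 → z_2 = 1.676960 - (1.170507)/(14.319775) = 1.595219

1.59522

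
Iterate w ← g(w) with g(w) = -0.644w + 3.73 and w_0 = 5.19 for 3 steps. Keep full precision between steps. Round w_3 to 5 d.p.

1.48865

w_1 = g(5.190000) = 0.387640
w_2 = g(0.387640) = 3.480360
w_3 = g(3.480360) = 1.488648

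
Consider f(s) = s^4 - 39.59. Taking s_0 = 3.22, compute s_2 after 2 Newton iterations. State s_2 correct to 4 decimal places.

2.5301

f'(s) = 4s^3
s_0 = 3.220000: f = 67.913719, f' = 133.544992 → s_1 = 3.220000 - (67.913719)/(133.544992) = 2.711454
s_1 = 2.711454: f = 14.461683, f' = 79.738288 → s_2 = 2.711454 - (14.461683)/(79.738288) = 2.530090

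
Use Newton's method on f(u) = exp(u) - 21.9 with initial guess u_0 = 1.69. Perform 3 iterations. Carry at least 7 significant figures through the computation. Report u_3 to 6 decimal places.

3.356836

Newton update: u ← u − f(u)/f'(u).
f'(u) = exp(u)
u_0 = 1.690000: f = -16.480519, f' = 5.419481 → u_1 = 1.690000 - (-16.480519)/(5.419481) = 4.730978
u_1 = 4.730978: f = 91.506371, f' = 113.406371 → u_2 = 4.730978 - (91.506371)/(113.406371) = 3.924088
u_2 = 3.924088: f = 28.706925, f' = 50.606925 → u_3 = 3.924088 - (28.706925)/(50.606925) = 3.356836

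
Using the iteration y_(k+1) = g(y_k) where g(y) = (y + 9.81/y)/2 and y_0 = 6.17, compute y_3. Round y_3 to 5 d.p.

y_1 = g(6.170000) = 3.879976
y_2 = g(3.879976) = 3.204171
y_3 = g(3.204171) = 3.132903

3.13290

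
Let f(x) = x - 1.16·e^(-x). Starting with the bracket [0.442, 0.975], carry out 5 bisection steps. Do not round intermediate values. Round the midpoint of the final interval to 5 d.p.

f(0.442000) = -0.303590, f(0.975000) = 0.537457 (opposite signs)
step 1: m = 0.708500, f(m) = 0.137337 > 0 → root in [0.442000, 0.708500]
step 2: m = 0.575250, f(m) = -0.077324 < 0 → root in [0.575250, 0.708500]
step 3: m = 0.641875, f(m) = 0.031362 > 0 → root in [0.575250, 0.641875]
step 4: m = 0.608563, f(m) = -0.022631 < 0 → root in [0.608563, 0.641875]
step 5: m = 0.625219, f(m) = 0.004451 > 0 → root in [0.608563, 0.625219]
Midpoint of [0.608563, 0.625219] = 0.616891

0.61689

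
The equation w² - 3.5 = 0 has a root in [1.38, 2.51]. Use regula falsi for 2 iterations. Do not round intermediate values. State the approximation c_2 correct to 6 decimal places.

1.858841

f(1.380000) = -1.595600, f(2.510000) = 2.800100
step 1: c = 1.790180, f(c) = -0.295256 < 0 → new bracket [1.790180, 2.510000]
step 2: c = 1.858841, f(c) = -0.044709 < 0 → new bracket [1.858841, 2.510000]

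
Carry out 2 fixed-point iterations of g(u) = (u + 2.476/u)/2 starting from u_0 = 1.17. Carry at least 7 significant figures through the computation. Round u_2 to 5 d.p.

1.57500

u_1 = g(1.170000) = 1.643120
u_2 = g(1.643120) = 1.575005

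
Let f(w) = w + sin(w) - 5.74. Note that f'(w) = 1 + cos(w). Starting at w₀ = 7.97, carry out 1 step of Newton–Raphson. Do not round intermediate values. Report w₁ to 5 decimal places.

4.32476

w_0 = 7.970000: f = 3.223277, f' = 0.884242 → w_1 = 7.970000 - (3.223277)/(0.884242) = 4.324755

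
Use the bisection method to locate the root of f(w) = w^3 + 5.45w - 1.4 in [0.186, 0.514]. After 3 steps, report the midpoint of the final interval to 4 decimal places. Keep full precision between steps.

0.2475

f(0.186000) = -0.379865, f(0.514000) = 1.537097 (opposite signs)
step 1: m = 0.350000, f(m) = 0.550375 > 0 → root in [0.186000, 0.350000]
step 2: m = 0.268000, f(m) = 0.079849 > 0 → root in [0.186000, 0.268000]
step 3: m = 0.227000, f(m) = -0.151153 < 0 → root in [0.227000, 0.268000]
Midpoint of [0.227000, 0.268000] = 0.247500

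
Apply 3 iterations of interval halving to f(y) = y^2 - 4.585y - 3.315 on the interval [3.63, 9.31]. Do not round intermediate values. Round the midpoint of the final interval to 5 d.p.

5.40500

f(3.630000) = -6.781650, f(9.310000) = 40.674750 (opposite signs)
step 1: m = 6.470000, f(m) = 8.880950 > 0 → root in [3.630000, 6.470000]
step 2: m = 5.050000, f(m) = -0.966750 < 0 → root in [5.050000, 6.470000]
step 3: m = 5.760000, f(m) = 3.453000 > 0 → root in [5.050000, 5.760000]
Midpoint of [5.050000, 5.760000] = 5.405000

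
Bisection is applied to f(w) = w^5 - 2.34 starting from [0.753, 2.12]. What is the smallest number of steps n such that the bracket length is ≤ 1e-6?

Initial width b − a = 2.12 − 0.753 = 1.367000.
After n steps the width is (b−a)/2^n; need (b−a)/2^n ≤ 1e-6.
So n ≥ log₂(1.367000/1e-6) = log₂(1367000.0000) ≈ 20.3826.
Hence n = 21.

21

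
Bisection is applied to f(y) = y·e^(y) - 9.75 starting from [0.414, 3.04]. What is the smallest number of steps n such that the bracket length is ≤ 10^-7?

Initial width b − a = 3.04 − 0.414 = 2.626000.
After n steps the width is (b−a)/2^n; need (b−a)/2^n ≤ 10^-7.
So n ≥ log₂(2.626000/10^-7) = log₂(26260000.0000) ≈ 24.6464.
Hence n = 25.

25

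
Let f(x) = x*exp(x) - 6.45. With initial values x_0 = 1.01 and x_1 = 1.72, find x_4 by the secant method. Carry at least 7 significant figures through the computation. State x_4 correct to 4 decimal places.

1.4761

f(x_0) = -3.676943, f(x_1) = 3.155389
x_2 = 1.720000 - (3.155389)·(1.720000 - 1.010000)/(3.155389 - (-3.676943)) = 1.392099; f(x_2) = -0.849184
x_3 = 1.392099 - (-0.849184)·(1.392099 - 1.720000)/(-0.849184 - (3.155389)) = 1.461632; f(x_3) = -0.145994
x_4 = 1.461632 - (-0.145994)·(1.461632 - 1.392099)/(-0.145994 - (-0.849184)) = 1.476068; f(x_4) = 0.008839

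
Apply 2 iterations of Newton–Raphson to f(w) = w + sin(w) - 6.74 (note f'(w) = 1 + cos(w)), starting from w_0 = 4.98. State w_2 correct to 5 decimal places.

Newton update: w ← w − f(w)/f'(w).
w_0 = 4.980000: f = -2.724405, f' = 1.264428 → w_1 = 4.980000 - (-2.724405)/(1.264428) = 7.134654
w_1 = 7.134654: f = 1.146903, f' = 1.658879 → w_2 = 7.134654 - (1.146903)/(1.658879) = 6.443282

6.44328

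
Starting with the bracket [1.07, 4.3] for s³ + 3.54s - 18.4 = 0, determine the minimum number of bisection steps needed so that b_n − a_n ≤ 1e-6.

22

Initial width b − a = 4.3 − 1.07 = 3.230000.
After n steps the width is (b−a)/2^n; need (b−a)/2^n ≤ 1e-6.
So n ≥ log₂(3.230000/1e-6) = log₂(3230000.0000) ≈ 21.6231.
Hence n = 22.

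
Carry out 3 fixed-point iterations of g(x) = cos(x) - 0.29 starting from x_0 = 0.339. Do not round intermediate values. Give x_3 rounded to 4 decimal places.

x_1 = g(0.339000) = 0.653088
x_2 = g(0.653088) = 0.504211
x_3 = g(0.504211) = 0.585556

0.5856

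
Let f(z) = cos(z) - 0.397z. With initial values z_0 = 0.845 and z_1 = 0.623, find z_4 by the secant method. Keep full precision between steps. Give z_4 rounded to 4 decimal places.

f(z_0) = 0.328266, f(z_1) = 0.564801
z_2 = 0.623000 - (0.564801)·(0.623000 - 0.845000)/(0.564801 - (0.328266)) = 1.153095; f(z_2) = -0.052118
z_3 = 1.153095 - (-0.052118)·(1.153095 - 0.623000)/(-0.052118 - (0.564801)) = 1.108312; f(z_3) = 0.006173
z_4 = 1.108312 - (0.006173)·(1.108312 - 1.153095)/(0.006173 - (-0.052118)) = 1.113054; f(z_4) = 0.000041

1.1131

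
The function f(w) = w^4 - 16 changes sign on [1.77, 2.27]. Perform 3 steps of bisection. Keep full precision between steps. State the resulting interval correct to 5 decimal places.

f(1.770000) = -6.184938, f(2.270000) = 10.552378 (opposite signs)
step 1: m = 2.020000, f(m) = 0.649664 > 0 → root in [1.770000, 2.020000]
step 2: m = 1.895000, f(m) = -3.104539 < 0 → root in [1.895000, 2.020000]
step 3: m = 1.957500, f(m) = -1.317261 < 0 → root in [1.957500, 2.020000]

[1.95750, 2.02000]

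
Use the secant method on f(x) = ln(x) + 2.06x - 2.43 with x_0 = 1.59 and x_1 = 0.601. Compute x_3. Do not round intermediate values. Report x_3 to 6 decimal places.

1.126613

Secant update: x_(k+1) = x_k − f(x_k)·(x_k − x_(k-1))/(f(x_k) − f(x_(k-1))).
f(x_0) = 1.309134, f(x_1) = -1.701100
x_2 = 0.601000 - (-1.701100)·(0.601000 - 1.590000)/(-1.701100 - (1.309134)) = 1.159889; f(x_2) = 0.107697
x_3 = 1.159889 - (0.107697)·(1.159889 - 0.601000)/(0.107697 - (-1.701100)) = 1.126613; f(x_3) = 0.010038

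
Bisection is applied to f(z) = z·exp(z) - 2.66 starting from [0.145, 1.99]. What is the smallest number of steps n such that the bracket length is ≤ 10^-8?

28

Initial width b − a = 1.99 − 0.145 = 1.845000.
After n steps the width is (b−a)/2^n; need (b−a)/2^n ≤ 10^-8.
So n ≥ log₂(1.845000/10^-8) = log₂(184500000.0000) ≈ 27.4590.
Hence n = 28.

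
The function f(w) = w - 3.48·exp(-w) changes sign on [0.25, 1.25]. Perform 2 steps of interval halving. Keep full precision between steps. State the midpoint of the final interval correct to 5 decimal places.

1.12500

f(0.250000) = -2.460227, f(1.250000) = 0.252963 (opposite signs)
step 1: m = 0.750000, f(m) = -0.893836 < 0 → root in [0.750000, 1.250000]
step 2: m = 1.000000, f(m) = -0.280220 < 0 → root in [1.000000, 1.250000]
Midpoint of [1.000000, 1.250000] = 1.125000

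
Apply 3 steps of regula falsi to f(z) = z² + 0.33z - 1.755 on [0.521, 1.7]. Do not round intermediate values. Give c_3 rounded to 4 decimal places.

False-position update: c = (a·f(b) − b·f(a))/(f(b) − f(a)); replace the endpoint whose sign matches f(c).
f(0.521000) = -1.311629, f(1.700000) = 1.696000
step 1: c = 1.035163, f(c) = -0.341835 < 0 → new bracket [1.035163, 1.700000]
step 2: c = 1.146685, f(c) = -0.061707 < 0 → new bracket [1.146685, 1.700000]
step 3: c = 1.166110, f(c) = -0.010371 < 0 → new bracket [1.166110, 1.700000]

1.1661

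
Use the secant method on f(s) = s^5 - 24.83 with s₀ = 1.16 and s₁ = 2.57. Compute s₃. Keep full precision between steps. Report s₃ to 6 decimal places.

f(s_0) = -22.729658, f(s_1) = 87.285489
s_2 = 2.570000 - (87.285489)·(2.570000 - 1.160000)/(87.285489 - (-22.729658)) = 1.451313; f(s_2) = -18.391198
s_3 = 1.451313 - (-18.391198)·(1.451313 - 2.570000)/(-18.391198 - (87.285489)) = 1.646001; f(s_3) = -12.747679

1.646001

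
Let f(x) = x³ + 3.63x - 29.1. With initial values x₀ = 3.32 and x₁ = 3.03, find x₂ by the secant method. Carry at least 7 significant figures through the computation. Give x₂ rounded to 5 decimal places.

2.74330

f(x_0) = 19.545968, f(x_1) = 9.717027
x_2 = 3.030000 - (9.717027)·(3.030000 - 3.320000)/(9.717027 - (19.545968)) = 2.743302; f(x_2) = 1.503470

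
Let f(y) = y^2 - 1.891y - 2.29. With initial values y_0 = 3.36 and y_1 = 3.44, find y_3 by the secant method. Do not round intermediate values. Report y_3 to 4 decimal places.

Secant update: y_(k+1) = y_k − f(y_k)·(y_k − y_(k-1))/(f(y_k) − f(y_(k-1))).
f(y_0) = 2.645840, f(y_1) = 3.038560
y_2 = 3.440000 - (3.038560)·(3.440000 - 3.360000)/(3.038560 - (2.645840)) = 2.821023; f(y_2) = 0.333615
y_3 = 2.821023 - (0.333615)·(2.821023 - 3.440000)/(0.333615 - (3.038560)) = 2.744681; f(y_3) = 0.053082

2.7447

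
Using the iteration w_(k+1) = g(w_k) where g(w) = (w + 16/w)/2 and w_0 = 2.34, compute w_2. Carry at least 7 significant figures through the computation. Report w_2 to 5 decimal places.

w_1 = g(2.340000) = 4.588803
w_2 = g(4.588803) = 4.037776

4.03778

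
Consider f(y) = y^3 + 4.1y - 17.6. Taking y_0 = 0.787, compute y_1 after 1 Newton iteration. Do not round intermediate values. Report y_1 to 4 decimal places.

3.1176

f'(y) = 3y^2 + 4.1
y_0 = 0.787000: f = -13.885857, f' = 5.958107 → y_1 = 0.787000 - (-13.885857)/(5.958107) = 3.117582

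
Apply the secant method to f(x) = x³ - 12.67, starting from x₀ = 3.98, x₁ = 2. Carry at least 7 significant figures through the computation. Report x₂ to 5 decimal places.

2.16798

Secant update: x_(k+1) = x_k − f(x_k)·(x_k − x_(k-1))/(f(x_k) − f(x_(k-1))).
f(x_0) = 50.374792, f(x_1) = -4.670000
x_2 = 2.000000 - (-4.670000)·(2.000000 - 3.980000)/(-4.670000 - (50.374792)) = 2.167983; f(x_2) = -2.480151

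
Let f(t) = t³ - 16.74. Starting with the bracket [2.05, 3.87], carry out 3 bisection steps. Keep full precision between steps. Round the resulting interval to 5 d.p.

[2.50500, 2.73250]

f(2.050000) = -8.124875, f(3.870000) = 41.220603 (opposite signs)
step 1: m = 2.960000, f(m) = 9.194336 > 0 → root in [2.050000, 2.960000]
step 2: m = 2.505000, f(m) = -1.021062 < 0 → root in [2.505000, 2.960000]
step 3: m = 2.732500, f(m) = 3.662365 > 0 → root in [2.505000, 2.732500]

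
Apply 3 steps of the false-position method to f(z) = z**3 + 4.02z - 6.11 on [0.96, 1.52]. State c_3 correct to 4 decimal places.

f(0.960000) = -1.366064, f(1.520000) = 3.512208
step 1: c = 1.116817, f(c) = -0.227412 < 0 → new bracket [1.116817, 1.520000]
step 2: c = 1.141335, f(c) = -0.035077 < 0 → new bracket [1.141335, 1.520000]
step 3: c = 1.145080, f(c) = -0.005344 < 0 → new bracket [1.145080, 1.520000]

1.1451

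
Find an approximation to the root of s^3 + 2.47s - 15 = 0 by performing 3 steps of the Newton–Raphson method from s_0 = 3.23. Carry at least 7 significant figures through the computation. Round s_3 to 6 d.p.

2.135078

Newton update: s ← s − f(s)/f'(s).
f'(s) = 3s^2 + 2.47
s_0 = 3.230000: f = 26.676367, f' = 33.768700 → s_1 = 3.230000 - (26.676367)/(33.768700) = 2.440027
s_1 = 2.440027: f = 5.554129, f' = 20.331193 → s_2 = 2.440027 - (5.554129)/(20.331193) = 2.166844
s_2 = 2.166844: f = 0.525901, f' = 16.555641 → s_3 = 2.166844 - (0.525901)/(16.555641) = 2.135078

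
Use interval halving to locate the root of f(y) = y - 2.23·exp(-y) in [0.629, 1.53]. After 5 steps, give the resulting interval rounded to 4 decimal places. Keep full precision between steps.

f(0.629000) = -0.559868, f(1.530000) = 1.047125 (opposite signs)
step 1: m = 1.079500, f(m) = 0.321823 > 0 → root in [0.629000, 1.079500]
step 2: m = 0.854250, f(m) = -0.094843 < 0 → root in [0.854250, 1.079500]
step 3: m = 0.966875, f(m) = 0.118874 > 0 → root in [0.854250, 0.966875]
step 4: m = 0.910562, f(m) = 0.013438 > 0 → root in [0.854250, 0.910562]
step 5: m = 0.882406, f(m) = -0.040337 < 0 → root in [0.882406, 0.910562]

[0.8824, 0.9106]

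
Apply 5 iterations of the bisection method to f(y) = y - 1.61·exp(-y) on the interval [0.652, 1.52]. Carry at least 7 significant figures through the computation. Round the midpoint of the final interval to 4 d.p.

f(0.652000) = -0.186814, f(1.520000) = 1.167874 (opposite signs)
step 1: m = 1.086000, f(m) = 0.542522 > 0 → root in [0.652000, 1.086000]
step 2: m = 0.869000, f(m) = 0.193813 > 0 → root in [0.652000, 0.869000]
step 3: m = 0.760500, f(m) = 0.007933 > 0 → root in [0.652000, 0.760500]
step 4: m = 0.706250, f(m) = -0.088271 < 0 → root in [0.706250, 0.760500]
step 5: m = 0.733375, f(m) = -0.039884 < 0 → root in [0.733375, 0.760500]
Midpoint of [0.733375, 0.760500] = 0.746938

0.7469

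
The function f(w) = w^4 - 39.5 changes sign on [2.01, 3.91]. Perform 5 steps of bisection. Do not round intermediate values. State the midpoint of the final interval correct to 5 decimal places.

f(2.010000) = -23.177592, f(3.910000) = 194.226002 (opposite signs)
step 1: m = 2.960000, f(m) = 37.265635 > 0 → root in [2.010000, 2.960000]
step 2: m = 2.485000, f(m) = -1.366596 < 0 → root in [2.485000, 2.960000]
step 3: m = 2.722500, f(m) = 15.437837 > 0 → root in [2.485000, 2.722500]
step 4: m = 2.603750, f(m) = 6.461811 > 0 → root in [2.485000, 2.603750]
step 5: m = 2.544375, f(m) = 2.410658 > 0 → root in [2.485000, 2.544375]
Midpoint of [2.485000, 2.544375] = 2.514687

2.51469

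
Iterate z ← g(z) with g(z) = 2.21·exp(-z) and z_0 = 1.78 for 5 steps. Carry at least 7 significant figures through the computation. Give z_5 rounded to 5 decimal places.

z_1 = g(1.780000) = 0.372690
z_2 = g(0.372690) = 1.522422
z_3 = g(1.522422) = 0.482184
z_4 = g(0.482184) = 1.364528
z_5 = g(1.364528) = 0.564658

0.56466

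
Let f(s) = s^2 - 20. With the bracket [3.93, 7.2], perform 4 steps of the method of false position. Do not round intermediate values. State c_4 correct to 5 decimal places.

False-position update: c = (a·f(b) − b·f(a))/(f(b) − f(a)); replace the endpoint whose sign matches f(c).
f(3.930000) = -4.555100, f(7.200000) = 31.840000
step 1: c = 4.339263, f(c) = -1.170794 < 0 → new bracket [4.339263, 7.200000]
step 2: c = 4.440725, f(c) = -0.279961 < 0 → new bracket [4.440725, 7.200000]
step 3: c = 4.464775, f(c) = -0.065783 < 0 → new bracket [4.464775, 7.200000]
step 4: c = 4.470415, f(c) = -0.015393 < 0 → new bracket [4.470415, 7.200000]

4.47041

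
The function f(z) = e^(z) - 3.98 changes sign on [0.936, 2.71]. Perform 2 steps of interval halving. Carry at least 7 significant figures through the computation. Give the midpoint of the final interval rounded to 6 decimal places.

f(0.936000) = -1.430238, f(2.710000) = 11.049276 (opposite signs)
step 1: m = 1.823000, f(m) = 2.210402 > 0 → root in [0.936000, 1.823000]
step 2: m = 1.379500, f(m) = -0.007085 < 0 → root in [1.379500, 1.823000]
Midpoint of [1.379500, 1.823000] = 1.601250

1.601250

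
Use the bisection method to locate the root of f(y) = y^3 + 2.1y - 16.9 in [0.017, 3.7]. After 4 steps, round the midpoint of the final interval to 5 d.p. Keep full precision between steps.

2.20378

f(0.017000) = -16.864295, f(3.700000) = 41.523000 (opposite signs)
step 1: m = 1.858500, f(m) = -6.577850 < 0 → root in [1.858500, 3.700000]
step 2: m = 2.779250, f(m) = 10.403993 > 0 → root in [1.858500, 2.779250]
step 3: m = 2.318875, f(m) = 0.438649 > 0 → root in [1.858500, 2.318875]
step 4: m = 2.088688, f(m) = -3.401616 < 0 → root in [2.088688, 2.318875]
Midpoint of [2.088688, 2.318875] = 2.203781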